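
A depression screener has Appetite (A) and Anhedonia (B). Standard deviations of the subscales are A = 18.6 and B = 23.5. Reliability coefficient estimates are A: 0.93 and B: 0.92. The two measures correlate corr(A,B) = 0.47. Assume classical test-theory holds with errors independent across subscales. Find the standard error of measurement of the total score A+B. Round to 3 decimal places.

8.270

Var(total) = 898.21 + 410.874 = 1309.08.
True-score variance = 829.813 + 410.874 = 1240.69, so reliability = 0.9478.
Error variance = 1309.08 − 1240.69 = 68.3972; SEM = √68.3972 = 8.270.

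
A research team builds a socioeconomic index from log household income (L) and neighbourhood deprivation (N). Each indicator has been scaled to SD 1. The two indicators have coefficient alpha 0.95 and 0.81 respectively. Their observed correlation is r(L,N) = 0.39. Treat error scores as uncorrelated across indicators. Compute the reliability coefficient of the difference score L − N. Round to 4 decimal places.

0.8033

Var(L−N) = 1 + 1 − 2·0.39 = 2 − 0.78 = 1.22.
Because errors are independent across components, Cov(Tᵢ,Tⱼ) = Cov(Xᵢ,Xⱼ); the off-diagonal part of the true-score variance is the same as above.
True-score variance = [0.95 + 0.81] − 0.78 = 1.76 − 0.78 = 0.98.
Reliability = 0.98 / 1.22 = 0.8033.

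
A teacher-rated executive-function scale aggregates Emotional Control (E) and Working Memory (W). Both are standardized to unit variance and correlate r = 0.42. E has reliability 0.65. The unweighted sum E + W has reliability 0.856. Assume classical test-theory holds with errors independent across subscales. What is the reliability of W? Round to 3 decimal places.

0.941

Var(E+W) = 2 + 2·0.42 = 2.840.
True-score variance = ρ_E + ρ_W + 2·0.42, so 0.856 = (0.65 + ρ_W + 0.84) / 2.840.
ρ_W = 0.856·2.840 − 0.65 − 0.84 = 0.941.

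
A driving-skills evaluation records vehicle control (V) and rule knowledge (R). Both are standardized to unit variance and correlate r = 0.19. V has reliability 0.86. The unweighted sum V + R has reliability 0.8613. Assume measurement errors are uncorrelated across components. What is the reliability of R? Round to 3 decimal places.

Var(V+R) = 2 + 2·0.19 = 2.380.
True-score variance = ρ_V + ρ_R + 2·0.19, so 0.8613 = (0.86 + ρ_R + 0.38) / 2.380.
ρ_R = 0.8613·2.380 − 0.86 − 0.38 = 0.810.

0.810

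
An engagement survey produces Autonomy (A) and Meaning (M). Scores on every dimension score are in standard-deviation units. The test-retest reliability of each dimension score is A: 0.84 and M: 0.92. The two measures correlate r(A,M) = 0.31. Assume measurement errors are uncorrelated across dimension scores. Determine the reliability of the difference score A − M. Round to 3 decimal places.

0.826

Var(A−M) = 1 + 1 − 2·0.31 = 2 − 0.62 = 1.38.
With uncorrelated errors the cross-covariances are all true-score covariance, so they carry over unchanged; only the diagonal terms shrink to ρᵢσᵢ².
True-score variance = [0.84 + 0.92] − 0.62 = 1.76 − 0.62 = 1.14.
Reliability = 1.14 / 1.38 = 0.826.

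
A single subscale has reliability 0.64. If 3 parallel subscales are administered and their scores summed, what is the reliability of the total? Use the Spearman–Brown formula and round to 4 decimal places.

0.8421

ρ_k = kρ / (1 + (k−1)ρ) = 3·0.64 / (1 + 2·0.64) = 1.920 / 2.280 = 0.8421.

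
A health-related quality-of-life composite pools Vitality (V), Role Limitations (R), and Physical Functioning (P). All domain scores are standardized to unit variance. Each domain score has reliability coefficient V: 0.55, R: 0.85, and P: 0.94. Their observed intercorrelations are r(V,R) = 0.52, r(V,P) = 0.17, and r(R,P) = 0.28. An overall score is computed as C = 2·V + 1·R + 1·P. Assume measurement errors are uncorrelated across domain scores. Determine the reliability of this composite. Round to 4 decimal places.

0.7843

Var(C) = 2² + 1 + 1 + 2·[2·0.52 + 2·0.17 + 0.28] = 6 + 3.32 = 9.32.
Under uncorrelated errors the observed covariances equal the true-score covariances, so only the own-variance terms attenuate.
True-score variance = [2²·0.55 + 0.85 + 0.94] + 3.32 = 3.99 + 3.32 = 7.31.
Reliability = 7.31 / 9.32 = 0.7843.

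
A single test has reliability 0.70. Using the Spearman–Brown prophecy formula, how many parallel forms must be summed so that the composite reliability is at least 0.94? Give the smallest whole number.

k ≥ ρ*(1−ρ₁)/(ρ₁(1−ρ*)) = 0.94·0.30 / (0.70·0.06) = 6.714.
Smallest integer k = 7.

7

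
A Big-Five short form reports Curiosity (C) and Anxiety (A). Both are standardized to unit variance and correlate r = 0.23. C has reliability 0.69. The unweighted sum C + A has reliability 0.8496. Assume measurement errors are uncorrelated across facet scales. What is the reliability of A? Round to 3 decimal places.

0.940

Var(C+A) = 2 + 2·0.23 = 2.460.
True-score variance = ρ_C + ρ_A + 2·0.23, so 0.8496 = (0.69 + ρ_A + 0.46) / 2.460.
ρ_A = 0.8496·2.460 − 0.69 − 0.46 = 0.940.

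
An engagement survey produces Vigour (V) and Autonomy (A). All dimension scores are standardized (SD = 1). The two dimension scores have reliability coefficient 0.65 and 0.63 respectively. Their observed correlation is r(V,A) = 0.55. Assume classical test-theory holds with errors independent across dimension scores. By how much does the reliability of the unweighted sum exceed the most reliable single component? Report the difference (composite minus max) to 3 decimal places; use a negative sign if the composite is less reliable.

Var(sum) = 2 + 1.1 = 3.1; true-score variance = 1.28 + 1.1 = 2.38; composite reliability = 0.7677.
Max component reliability = 0.6500.
Difference = 0.7677 − 0.6500 = 0.118.

0.118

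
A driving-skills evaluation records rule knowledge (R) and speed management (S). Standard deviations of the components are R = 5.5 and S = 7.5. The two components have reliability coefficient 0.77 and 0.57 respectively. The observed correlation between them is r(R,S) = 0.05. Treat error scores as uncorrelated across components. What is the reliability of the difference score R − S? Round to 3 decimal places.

0.622

Var(R−S) = 5.5² + 7.5² − 2·5.5·7.5·0.05 = 86.5 − 4.125 = 82.375.
Because errors are independent across components, Cov(Tᵢ,Tⱼ) = Cov(Xᵢ,Xⱼ); the off-diagonal part of the true-score variance is the same as above.
True-score variance = [5.5²·0.77 + 7.5²·0.57] − 4.125 = 55.355 − 4.125 = 51.23.
Reliability = 51.23 / 82.375 = 0.622.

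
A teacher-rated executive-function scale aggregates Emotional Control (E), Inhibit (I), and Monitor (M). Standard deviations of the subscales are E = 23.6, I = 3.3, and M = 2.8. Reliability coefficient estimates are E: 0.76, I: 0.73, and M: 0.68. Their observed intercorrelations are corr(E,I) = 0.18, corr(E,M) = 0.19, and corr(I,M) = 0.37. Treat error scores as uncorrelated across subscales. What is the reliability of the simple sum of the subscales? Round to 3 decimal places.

Var(E+I+M) = 23.6² + 3.3² + 2.8² + 2·[23.6·3.3·0.18 + 23.6·2.8·0.19 + 3.3·2.8·0.37] = 575.69 + 59.9848 = 635.675.
Because errors are independent across components, Cov(Tᵢ,Tⱼ) = Cov(Xᵢ,Xⱼ); the off-diagonal part of the true-score variance is the same as above.
True-score variance = [23.6²·0.76 + 3.3²·0.73 + 2.8²·0.68] + 59.9848 = 436.57 + 59.9848 = 496.555.
Reliability = 496.555 / 635.675 = 0.781.

0.781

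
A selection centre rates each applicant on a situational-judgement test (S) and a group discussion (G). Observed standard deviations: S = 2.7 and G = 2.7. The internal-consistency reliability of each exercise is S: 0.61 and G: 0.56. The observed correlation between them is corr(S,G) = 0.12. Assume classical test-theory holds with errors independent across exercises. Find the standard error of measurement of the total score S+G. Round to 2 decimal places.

2.46

Var(total) = 14.58 + 1.7496 = 16.3296.
True-score variance = 8.5293 + 1.7496 = 10.2789, so reliability = 0.6295.
Error variance = 16.3296 − 10.2789 = 6.0507; SEM = √6.0507 = 2.46.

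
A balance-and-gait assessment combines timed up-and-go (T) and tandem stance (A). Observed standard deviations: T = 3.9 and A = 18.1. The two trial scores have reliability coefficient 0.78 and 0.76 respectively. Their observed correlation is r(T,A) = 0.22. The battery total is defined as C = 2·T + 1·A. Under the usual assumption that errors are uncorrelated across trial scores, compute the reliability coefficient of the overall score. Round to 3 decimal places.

Var(C) = 2²·3.9² + 18.1² + 2·[2·3.9·18.1·0.22] = 388.45 + 62.1192 = 450.569.
Under uncorrelated errors the observed covariances equal the true-score covariances, so only the own-variance terms attenuate.
True-score variance = [2²·3.9²·0.78 + 18.1²·0.76] + 62.1192 = 296.439 + 62.1192 = 358.558.
Reliability = 358.558 / 450.569 = 0.796.

0.796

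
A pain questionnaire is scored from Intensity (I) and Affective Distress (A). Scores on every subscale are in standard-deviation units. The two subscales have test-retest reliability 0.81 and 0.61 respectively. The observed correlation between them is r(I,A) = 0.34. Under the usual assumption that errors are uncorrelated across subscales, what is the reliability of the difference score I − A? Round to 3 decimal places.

Var(I−A) = 1 + 1 − 2·0.34 = 2 − 0.68 = 1.32.
Under uncorrelated errors the observed covariances equal the true-score covariances, so only the own-variance terms attenuate.
True-score variance = [0.81 + 0.61] − 0.68 = 1.42 − 0.68 = 0.74.
Reliability = 0.74 / 1.32 = 0.561.

0.561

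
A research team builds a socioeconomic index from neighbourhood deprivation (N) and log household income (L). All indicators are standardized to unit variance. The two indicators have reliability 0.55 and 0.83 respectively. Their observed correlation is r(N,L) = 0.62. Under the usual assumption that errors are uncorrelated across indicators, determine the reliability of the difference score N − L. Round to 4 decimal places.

0.1842

Var(N−L) = 1 + 1 − 2·0.62 = 2 − 1.24 = 0.76.
Because errors are independent across components, Cov(Tᵢ,Tⱼ) = Cov(Xᵢ,Xⱼ); the off-diagonal part of the true-score variance is the same as above.
True-score variance = [0.55 + 0.83] − 1.24 = 1.38 − 1.24 = 0.14.
Reliability = 0.14 / 0.76 = 0.1842.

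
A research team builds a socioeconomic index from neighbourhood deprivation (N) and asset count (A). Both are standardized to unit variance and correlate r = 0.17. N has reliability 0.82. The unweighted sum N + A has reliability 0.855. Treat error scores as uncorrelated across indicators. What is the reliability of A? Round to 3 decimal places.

Var(N+A) = 2 + 2·0.17 = 2.340.
True-score variance = ρ_N + ρ_A + 2·0.17, so 0.855 = (0.82 + ρ_A + 0.34) / 2.340.
ρ_A = 0.855·2.340 − 0.82 − 0.34 = 0.841.

0.841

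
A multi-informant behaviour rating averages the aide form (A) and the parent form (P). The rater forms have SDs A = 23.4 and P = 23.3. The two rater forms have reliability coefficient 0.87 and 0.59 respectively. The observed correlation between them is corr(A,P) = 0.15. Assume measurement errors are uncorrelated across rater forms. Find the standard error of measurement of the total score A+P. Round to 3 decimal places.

17.140

Var(total) = 1090.45 + 163.566 = 1254.02.
True-score variance = 796.682 + 163.566 = 960.248, so reliability = 0.7657.
Error variance = 1254.02 − 960.248 = 293.768; SEM = √293.768 = 17.140.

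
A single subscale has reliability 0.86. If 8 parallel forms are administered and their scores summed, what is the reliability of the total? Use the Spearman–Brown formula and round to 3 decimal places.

0.980

ρ_k = kρ / (1 + (k−1)ρ) = 8·0.86 / (1 + 7·0.86) = 6.880 / 7.020 = 0.980.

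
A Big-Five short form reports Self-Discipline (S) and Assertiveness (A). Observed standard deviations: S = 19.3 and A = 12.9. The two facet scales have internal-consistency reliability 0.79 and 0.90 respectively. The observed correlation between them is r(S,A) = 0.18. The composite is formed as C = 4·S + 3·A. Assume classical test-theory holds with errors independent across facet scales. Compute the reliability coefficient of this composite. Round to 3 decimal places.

0.836

Var(C) = 4²·19.3² + 3²·12.9² + 2·[12·19.3·12.9·0.18] = 7457.53 + 1075.55 = 8533.08.
With uncorrelated errors the cross-covariances are all true-score covariance, so they carry over unchanged; only the diagonal terms shrink to ρᵢσᵢ².
True-score variance = [4²·19.3²·0.79 + 3²·12.9²·0.90] + 1075.55 = 6056.19 + 1075.55 = 7131.75.
Reliability = 7131.75 / 8533.08 = 0.836.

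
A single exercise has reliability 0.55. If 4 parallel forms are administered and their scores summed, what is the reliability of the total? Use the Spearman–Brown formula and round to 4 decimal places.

0.8302

ρ_k = kρ / (1 + (k−1)ρ) = 4·0.55 / (1 + 3·0.55) = 2.200 / 2.650 = 0.8302.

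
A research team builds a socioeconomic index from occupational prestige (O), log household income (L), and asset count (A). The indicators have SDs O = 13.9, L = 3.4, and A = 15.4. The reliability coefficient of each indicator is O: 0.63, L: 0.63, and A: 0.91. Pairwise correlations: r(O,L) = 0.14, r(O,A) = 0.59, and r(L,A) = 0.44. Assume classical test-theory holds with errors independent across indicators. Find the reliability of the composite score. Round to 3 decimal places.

0.871

Var(O+L+A) = 13.9² + 3.4² + 15.4² + 2·[13.9·3.4·0.14 + 13.9·15.4·0.59 + 3.4·15.4·0.44] = 441.93 + 311.9 = 753.83.
With uncorrelated errors the cross-covariances are all true-score covariance, so they carry over unchanged; only the diagonal terms shrink to ρᵢσᵢ².
True-score variance = [13.9²·0.63 + 3.4²·0.63 + 15.4²·0.91] + 311.9 = 344.821 + 311.9 = 656.721.
Reliability = 656.721 / 753.83 = 0.871.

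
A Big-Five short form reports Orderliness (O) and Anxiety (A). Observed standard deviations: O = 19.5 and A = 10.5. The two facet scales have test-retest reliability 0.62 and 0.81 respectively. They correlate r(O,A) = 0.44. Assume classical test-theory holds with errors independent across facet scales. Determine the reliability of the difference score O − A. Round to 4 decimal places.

Var(O−A) = 19.5² + 10.5² − 2·19.5·10.5·0.44 = 490.5 − 180.18 = 310.32.
Under uncorrelated errors the observed covariances equal the true-score covariances, so only the own-variance terms attenuate.
True-score variance = [19.5²·0.62 + 10.5²·0.81] − 180.18 = 325.058 − 180.18 = 144.877.
Reliability = 144.877 / 310.32 = 0.4669.

0.4669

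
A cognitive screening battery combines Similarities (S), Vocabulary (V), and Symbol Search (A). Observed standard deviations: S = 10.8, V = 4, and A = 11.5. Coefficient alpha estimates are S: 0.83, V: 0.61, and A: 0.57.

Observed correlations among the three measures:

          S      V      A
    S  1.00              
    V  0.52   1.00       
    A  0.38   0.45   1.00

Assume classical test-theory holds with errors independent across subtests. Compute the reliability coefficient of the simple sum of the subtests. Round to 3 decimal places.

0.814

Var(S+V+A) = 10.8² + 4² + 11.5² + 2·[10.8·4·0.52 + 10.8·11.5·0.38 + 4·11.5·0.45] = 264.89 + 180.72 = 445.61.
Under uncorrelated errors the observed covariances equal the true-score covariances, so only the own-variance terms attenuate.
True-score variance = [10.8²·0.83 + 4²·0.61 + 11.5²·0.57] + 180.72 = 181.954 + 180.72 = 362.674.
Reliability = 362.674 / 445.61 = 0.814.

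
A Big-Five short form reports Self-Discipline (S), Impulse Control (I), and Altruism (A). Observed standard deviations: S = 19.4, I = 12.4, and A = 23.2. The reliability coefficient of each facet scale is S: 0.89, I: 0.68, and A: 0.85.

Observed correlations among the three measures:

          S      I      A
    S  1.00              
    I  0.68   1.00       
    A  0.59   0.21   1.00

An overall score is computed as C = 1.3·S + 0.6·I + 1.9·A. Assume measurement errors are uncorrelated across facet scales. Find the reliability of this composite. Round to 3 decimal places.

Var(C) = 1.3²·19.4² + 0.6²·12.4² + 1.9²·23.2² + 2·[0.78·19.4·12.4·0.68 + 2.47·19.4·23.2·0.59 + 1.14·12.4·23.2·0.21] = 2634.45 + 1704.73 = 4339.18.
Under uncorrelated errors the observed covariances equal the true-score covariances, so only the own-variance terms attenuate.
True-score variance = [1.3²·19.4²·0.89 + 0.6²·12.4²·0.68 + 1.9²·23.2²·0.85] + 1704.73 = 2255.31 + 1704.73 = 3960.04.
Reliability = 3960.04 / 4339.18 = 0.913.

0.913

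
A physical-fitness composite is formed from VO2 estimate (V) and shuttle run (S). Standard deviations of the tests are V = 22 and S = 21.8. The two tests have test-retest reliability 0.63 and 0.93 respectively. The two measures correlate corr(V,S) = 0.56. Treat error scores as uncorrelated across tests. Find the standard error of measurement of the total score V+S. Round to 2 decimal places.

Var(total) = 959.24 + 537.152 = 1496.39.
True-score variance = 746.893 + 537.152 = 1284.05, so reliability = 0.8581.
Error variance = 1496.39 − 1284.05 = 212.347; SEM = √212.347 = 14.57.

14.57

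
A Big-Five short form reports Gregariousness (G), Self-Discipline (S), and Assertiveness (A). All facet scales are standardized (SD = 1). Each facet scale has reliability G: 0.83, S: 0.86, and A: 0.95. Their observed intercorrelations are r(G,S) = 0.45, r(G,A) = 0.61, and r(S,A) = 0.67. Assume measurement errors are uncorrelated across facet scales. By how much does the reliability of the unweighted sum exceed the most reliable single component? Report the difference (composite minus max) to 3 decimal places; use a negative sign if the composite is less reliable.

-0.006

Var(sum) = 3 + 3.46 = 6.46; true-score variance = 2.64 + 3.46 = 6.1; composite reliability = 0.9443.
Max component reliability = 0.9500.
Difference = 0.9443 − 0.9500 = -0.006.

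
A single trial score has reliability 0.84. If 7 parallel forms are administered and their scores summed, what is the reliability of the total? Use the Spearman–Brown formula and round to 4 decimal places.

ρ_k = kρ / (1 + (k−1)ρ) = 7·0.84 / (1 + 6·0.84) = 5.880 / 6.040 = 0.9735.

0.9735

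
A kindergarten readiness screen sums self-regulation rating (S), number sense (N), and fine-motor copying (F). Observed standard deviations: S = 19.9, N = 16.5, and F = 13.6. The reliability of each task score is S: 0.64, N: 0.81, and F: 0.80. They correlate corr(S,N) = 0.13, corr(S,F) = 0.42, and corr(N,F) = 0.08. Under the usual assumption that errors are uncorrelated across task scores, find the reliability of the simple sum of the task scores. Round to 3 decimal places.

0.808

Var(S+N+F) = 19.9² + 16.5² + 13.6² + 2·[19.9·16.5·0.13 + 19.9·13.6·0.42 + 16.5·13.6·0.08] = 853.22 + 348.613 = 1201.83.
Because errors are independent across components, Cov(Tᵢ,Tⱼ) = Cov(Xᵢ,Xⱼ); the off-diagonal part of the true-score variance is the same as above.
True-score variance = [19.9²·0.64 + 16.5²·0.81 + 13.6²·0.80] + 348.613 = 621.937 + 348.613 = 970.549.
Reliability = 970.549 / 1201.83 = 0.808.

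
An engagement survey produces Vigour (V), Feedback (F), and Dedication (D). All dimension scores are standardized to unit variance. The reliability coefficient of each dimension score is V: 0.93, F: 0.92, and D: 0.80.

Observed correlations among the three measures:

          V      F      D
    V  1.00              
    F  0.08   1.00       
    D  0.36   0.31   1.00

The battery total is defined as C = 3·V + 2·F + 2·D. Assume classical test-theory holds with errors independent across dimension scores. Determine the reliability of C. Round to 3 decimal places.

Var(C) = 3² + 2² + 2² + 2·[6·0.08 + 6·0.36 + 4·0.31] = 17 + 7.76 = 24.76.
Because errors are independent across components, Cov(Tᵢ,Tⱼ) = Cov(Xᵢ,Xⱼ); the off-diagonal part of the true-score variance is the same as above.
True-score variance = [3²·0.93 + 2²·0.92 + 2²·0.80] + 7.76 = 15.25 + 7.76 = 23.01.
Reliability = 23.01 / 24.76 = 0.929.

0.929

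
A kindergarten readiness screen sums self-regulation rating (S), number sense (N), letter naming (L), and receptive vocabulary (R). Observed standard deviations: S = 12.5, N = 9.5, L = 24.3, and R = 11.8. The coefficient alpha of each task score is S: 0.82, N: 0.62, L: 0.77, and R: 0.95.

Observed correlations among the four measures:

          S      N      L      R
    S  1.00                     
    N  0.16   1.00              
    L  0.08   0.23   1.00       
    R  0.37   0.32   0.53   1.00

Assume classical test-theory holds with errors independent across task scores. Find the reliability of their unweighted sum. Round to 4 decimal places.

Var(S+N+L+R) = 12.5² + 9.5² + 24.3² + 11.8² + 2·[12.5·9.5·0.16 + 12.5·24.3·0.08 + 12.5·11.8·0.37 + 9.5·24.3·0.23 + 9.5·11.8·0.32 + 24.3·11.8·0.53] = 976.23 + 677.629 = 1653.86.
With uncorrelated errors the cross-covariances are all true-score covariance, so they carry over unchanged; only the diagonal terms shrink to ρᵢσᵢ².
True-score variance = [12.5²·0.82 + 9.5²·0.62 + 24.3²·0.77 + 11.8²·0.95] + 677.629 = 771.035 + 677.629 = 1448.66.
Reliability = 1448.66 / 1653.86 = 0.8759.

0.8759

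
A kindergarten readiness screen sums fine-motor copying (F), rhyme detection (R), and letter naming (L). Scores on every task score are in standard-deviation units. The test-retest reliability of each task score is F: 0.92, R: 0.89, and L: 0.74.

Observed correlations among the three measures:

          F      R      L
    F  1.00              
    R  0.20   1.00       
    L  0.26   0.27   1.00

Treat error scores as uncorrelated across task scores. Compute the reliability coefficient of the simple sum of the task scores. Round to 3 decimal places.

Var(F+R+L) = 3 + 2·[0.20 + 0.26 + 0.27] = 3 + 1.46 = 4.46.
Because errors are independent across components, Cov(Tᵢ,Tⱼ) = Cov(Xᵢ,Xⱼ); the off-diagonal part of the true-score variance is the same as above.
True-score variance = [0.92 + 0.89 + 0.74] + 1.46 = 2.55 + 1.46 = 4.01.
Reliability = 4.01 / 4.46 = 0.899.

0.899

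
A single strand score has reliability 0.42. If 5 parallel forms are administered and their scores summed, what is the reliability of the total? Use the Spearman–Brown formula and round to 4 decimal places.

ρ_k = kρ / (1 + (k−1)ρ) = 5·0.42 / (1 + 4·0.42) = 2.100 / 2.680 = 0.7836.

0.7836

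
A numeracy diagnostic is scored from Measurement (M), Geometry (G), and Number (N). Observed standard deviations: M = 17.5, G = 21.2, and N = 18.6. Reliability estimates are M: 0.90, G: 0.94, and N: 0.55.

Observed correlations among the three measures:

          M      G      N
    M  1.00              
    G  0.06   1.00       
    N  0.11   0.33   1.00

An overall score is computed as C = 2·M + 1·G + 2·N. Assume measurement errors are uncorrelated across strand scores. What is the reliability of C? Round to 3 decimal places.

Var(C) = 2²·17.5² + 21.2² + 2²·18.6² + 2·[2·17.5·21.2·0.06 + 4·17.5·18.6·0.11 + 2·21.2·18.6·0.33] = 3058.28 + 895.982 = 3954.26.
Under uncorrelated errors the observed covariances equal the true-score covariances, so only the own-variance terms attenuate.
True-score variance = [2²·17.5²·0.90 + 21.2²·0.94 + 2²·18.6²·0.55] + 895.982 = 2286.09 + 895.982 = 3182.07.
Reliability = 3182.07 / 3954.26 = 0.805.

0.805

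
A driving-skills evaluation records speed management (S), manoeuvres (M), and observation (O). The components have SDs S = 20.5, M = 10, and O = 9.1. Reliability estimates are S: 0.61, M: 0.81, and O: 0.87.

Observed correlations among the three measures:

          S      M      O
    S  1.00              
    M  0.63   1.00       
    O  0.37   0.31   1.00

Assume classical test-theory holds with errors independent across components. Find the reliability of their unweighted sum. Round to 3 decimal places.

0.817

Var(S+M+O) = 20.5² + 10² + 9.1² + 2·[20.5·10·0.63 + 20.5·9.1·0.37 + 10·9.1·0.31] = 603.06 + 452.767 = 1055.83.
Under uncorrelated errors the observed covariances equal the true-score covariances, so only the own-variance terms attenuate.
True-score variance = [20.5²·0.61 + 10²·0.81 + 9.1²·0.87] + 452.767 = 409.397 + 452.767 = 862.164.
Reliability = 862.164 / 1055.83 = 0.817.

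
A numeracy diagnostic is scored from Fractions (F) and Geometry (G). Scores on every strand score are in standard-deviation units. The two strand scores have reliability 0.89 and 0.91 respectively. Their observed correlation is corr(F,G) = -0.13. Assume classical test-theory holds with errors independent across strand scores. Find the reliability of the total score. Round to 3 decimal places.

Var(F+G) = 2 + 2·[(-0.13)] = 2 − 0.26 = 1.74.
With uncorrelated errors the cross-covariances are all true-score covariance, so they carry over unchanged; only the diagonal terms shrink to ρᵢσᵢ².
True-score variance = [0.89 + 0.91] − 0.26 = 1.8 − 0.26 = 1.54.
Reliability = 1.54 / 1.74 = 0.885.

0.885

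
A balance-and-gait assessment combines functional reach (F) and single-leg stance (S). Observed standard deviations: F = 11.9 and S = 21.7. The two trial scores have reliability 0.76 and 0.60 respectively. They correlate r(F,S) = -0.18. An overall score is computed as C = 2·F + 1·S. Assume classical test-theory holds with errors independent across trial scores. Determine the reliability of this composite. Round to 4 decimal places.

0.6191

Var(C) = 2²·11.9² + 21.7² + 2·[2·11.9·21.7·(-0.18)] = 1037.33 − 185.926 = 851.404.
With uncorrelated errors the cross-covariances are all true-score covariance, so they carry over unchanged; only the diagonal terms shrink to ρᵢσᵢ².
True-score variance = [2²·11.9²·0.76 + 21.7²·0.60] − 185.926 = 713.028 − 185.926 = 527.103.
Reliability = 527.103 / 851.404 = 0.6191.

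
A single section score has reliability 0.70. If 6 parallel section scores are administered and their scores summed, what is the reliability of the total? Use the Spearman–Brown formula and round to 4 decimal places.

ρ_k = kρ / (1 + (k−1)ρ) = 6·0.70 / (1 + 5·0.70) = 4.200 / 4.500 = 0.9333.

0.9333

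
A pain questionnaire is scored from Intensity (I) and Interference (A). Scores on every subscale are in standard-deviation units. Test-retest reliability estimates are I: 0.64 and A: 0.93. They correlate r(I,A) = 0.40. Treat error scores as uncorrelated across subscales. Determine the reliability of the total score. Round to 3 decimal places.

Var(I+A) = 2 + 2·[0.40] = 2 + 0.8 = 2.8.
Under uncorrelated errors the observed covariances equal the true-score covariances, so only the own-variance terms attenuate.
True-score variance = [0.64 + 0.93] + 0.8 = 1.57 + 0.8 = 2.37.
Reliability = 2.37 / 2.8 = 0.846.

0.846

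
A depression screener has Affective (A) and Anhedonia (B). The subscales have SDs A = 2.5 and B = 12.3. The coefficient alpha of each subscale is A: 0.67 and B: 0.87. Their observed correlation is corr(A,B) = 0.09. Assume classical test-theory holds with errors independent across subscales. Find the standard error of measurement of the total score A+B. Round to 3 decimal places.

Var(total) = 157.54 + 5.535 = 163.075.
True-score variance = 135.81 + 5.535 = 141.345, so reliability = 0.8667.
Error variance = 163.075 − 141.345 = 21.7302; SEM = √21.7302 = 4.662.

4.662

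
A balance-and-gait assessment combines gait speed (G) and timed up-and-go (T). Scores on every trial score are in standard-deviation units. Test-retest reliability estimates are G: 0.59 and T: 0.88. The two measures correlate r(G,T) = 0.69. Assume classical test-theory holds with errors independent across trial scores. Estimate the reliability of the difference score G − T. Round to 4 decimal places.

0.1452

Var(G−T) = 1 + 1 − 2·0.69 = 2 − 1.38 = 0.62.
Under uncorrelated errors the observed covariances equal the true-score covariances, so only the own-variance terms attenuate.
True-score variance = [0.59 + 0.88] − 1.38 = 1.47 − 1.38 = 0.09.
Reliability = 0.09 / 0.62 = 0.1452.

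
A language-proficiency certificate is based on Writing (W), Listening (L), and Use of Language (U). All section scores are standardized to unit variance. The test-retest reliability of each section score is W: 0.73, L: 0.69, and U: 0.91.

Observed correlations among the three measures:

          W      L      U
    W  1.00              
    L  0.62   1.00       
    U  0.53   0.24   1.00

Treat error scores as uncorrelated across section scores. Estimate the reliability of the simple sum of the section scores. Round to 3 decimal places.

Var(W+L+U) = 3 + 2·[0.62 + 0.53 + 0.24] = 3 + 2.78 = 5.78.
Under uncorrelated errors the observed covariances equal the true-score covariances, so only the own-variance terms attenuate.
True-score variance = [0.73 + 0.69 + 0.91] + 2.78 = 2.33 + 2.78 = 5.11.
Reliability = 5.11 / 5.78 = 0.884.

0.884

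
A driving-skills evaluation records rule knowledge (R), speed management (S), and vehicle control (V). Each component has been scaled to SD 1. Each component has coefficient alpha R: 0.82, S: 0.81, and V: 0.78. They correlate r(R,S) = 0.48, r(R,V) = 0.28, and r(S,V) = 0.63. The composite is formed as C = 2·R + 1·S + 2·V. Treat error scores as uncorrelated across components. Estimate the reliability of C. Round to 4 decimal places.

Var(C) = 2² + 1 + 2² + 2·[2·0.48 + 4·0.28 + 2·0.63] = 9 + 6.68 = 15.68.
Under uncorrelated errors the observed covariances equal the true-score covariances, so only the own-variance terms attenuate.
True-score variance = [2²·0.82 + 0.81 + 2²·0.78] + 6.68 = 7.21 + 6.68 = 13.89.
Reliability = 13.89 / 15.68 = 0.8858.

0.8858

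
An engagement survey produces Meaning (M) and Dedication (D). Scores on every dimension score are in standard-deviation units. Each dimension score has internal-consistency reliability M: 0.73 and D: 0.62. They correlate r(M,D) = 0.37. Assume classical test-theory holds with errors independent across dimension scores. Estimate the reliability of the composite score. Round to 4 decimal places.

Var(M+D) = 2 + 2·[0.37] = 2 + 0.74 = 2.74.
Under uncorrelated errors the observed covariances equal the true-score covariances, so only the own-variance terms attenuate.
True-score variance = [0.73 + 0.62] + 0.74 = 1.35 + 0.74 = 2.09.
Reliability = 2.09 / 2.74 = 0.7628.

0.7628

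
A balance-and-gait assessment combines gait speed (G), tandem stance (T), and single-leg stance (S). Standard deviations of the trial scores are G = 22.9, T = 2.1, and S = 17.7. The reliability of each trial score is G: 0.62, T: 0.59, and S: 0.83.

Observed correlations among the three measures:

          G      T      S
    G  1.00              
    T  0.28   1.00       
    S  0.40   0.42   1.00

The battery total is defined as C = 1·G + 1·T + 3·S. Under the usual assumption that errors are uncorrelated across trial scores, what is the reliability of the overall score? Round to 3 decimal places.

0.847

Var(C) = 22.9² + 2.1² + 3²·17.7² + 2·[22.9·2.1·0.28 + 3·22.9·17.7·0.40 + 3·2.1·17.7·0.42] = 3348.43 + 1093.39 = 4441.82.
With uncorrelated errors the cross-covariances are all true-score covariance, so they carry over unchanged; only the diagonal terms shrink to ρᵢσᵢ².
True-score variance = [22.9²·0.62 + 2.1²·0.59 + 3²·17.7²·0.83] + 1093.39 = 2668.01 + 1093.39 = 3761.4.
Reliability = 3761.4 / 4441.82 = 0.847.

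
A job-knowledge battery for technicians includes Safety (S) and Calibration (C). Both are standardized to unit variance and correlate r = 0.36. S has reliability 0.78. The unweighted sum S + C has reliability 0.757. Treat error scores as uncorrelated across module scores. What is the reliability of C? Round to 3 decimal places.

Var(S+C) = 2 + 2·0.36 = 2.720.
True-score variance = ρ_S + ρ_C + 2·0.36, so 0.757 = (0.78 + ρ_C + 0.72) / 2.720.
ρ_C = 0.757·2.720 − 0.78 − 0.72 = 0.559.

0.559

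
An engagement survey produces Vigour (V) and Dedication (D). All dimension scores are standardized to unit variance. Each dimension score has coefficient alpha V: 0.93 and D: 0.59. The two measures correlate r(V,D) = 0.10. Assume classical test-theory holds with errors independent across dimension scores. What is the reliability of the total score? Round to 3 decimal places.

0.782

Var(V+D) = 2 + 2·[0.10] = 2 + 0.2 = 2.2.
With uncorrelated errors the cross-covariances are all true-score covariance, so they carry over unchanged; only the diagonal terms shrink to ρᵢσᵢ².
True-score variance = [0.93 + 0.59] + 0.2 = 1.52 + 0.2 = 1.72.
Reliability = 1.72 / 2.2 = 0.782.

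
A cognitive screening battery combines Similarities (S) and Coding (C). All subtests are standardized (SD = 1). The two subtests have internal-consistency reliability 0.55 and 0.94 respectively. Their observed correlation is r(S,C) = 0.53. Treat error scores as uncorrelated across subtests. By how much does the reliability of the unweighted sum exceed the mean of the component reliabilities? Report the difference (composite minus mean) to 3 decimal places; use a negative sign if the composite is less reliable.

0.088

Var(sum) = 2 + 1.06 = 3.06; true-score variance = 1.49 + 1.06 = 2.55; composite reliability = 0.8333.
Mean component reliability = 0.7450.
Difference = 0.8333 − 0.7450 = 0.088.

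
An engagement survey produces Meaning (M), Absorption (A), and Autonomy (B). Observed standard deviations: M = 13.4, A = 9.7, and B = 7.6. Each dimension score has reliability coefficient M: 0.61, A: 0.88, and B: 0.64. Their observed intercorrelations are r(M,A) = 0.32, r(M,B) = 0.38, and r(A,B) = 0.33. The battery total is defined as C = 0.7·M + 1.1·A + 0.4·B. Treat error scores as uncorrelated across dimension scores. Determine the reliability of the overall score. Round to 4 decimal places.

Var(C) = 0.7²·13.4² + 1.1²·9.7² + 0.4²·7.6² + 2·[0.77·13.4·9.7·0.32 + 0.28·13.4·7.6·0.38 + 0.44·9.7·7.6·0.33] = 211.075 + 107.134 = 318.209.
Because errors are independent across components, Cov(Tᵢ,Tⱼ) = Cov(Xᵢ,Xⱼ); the off-diagonal part of the true-score variance is the same as above.
True-score variance = [0.7²·13.4²·0.61 + 1.1²·9.7²·0.88 + 0.4²·7.6²·0.64] + 107.134 = 159.772 + 107.134 = 266.906.
Reliability = 266.906 / 318.209 = 0.8388.

0.8388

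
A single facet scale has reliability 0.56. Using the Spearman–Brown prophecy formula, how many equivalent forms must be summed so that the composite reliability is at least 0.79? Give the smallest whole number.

3

k ≥ ρ*(1−ρ₁)/(ρ₁(1−ρ*)) = 0.79·0.44 / (0.56·0.21) = 2.956.
Smallest integer k = 3.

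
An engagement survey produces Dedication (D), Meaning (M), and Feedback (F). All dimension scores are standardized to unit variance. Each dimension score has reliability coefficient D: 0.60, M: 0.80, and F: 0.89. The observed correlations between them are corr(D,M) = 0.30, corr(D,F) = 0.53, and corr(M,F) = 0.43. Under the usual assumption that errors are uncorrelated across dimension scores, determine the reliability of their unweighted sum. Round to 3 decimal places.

Var(D+M+F) = 3 + 2·[0.30 + 0.53 + 0.43] = 3 + 2.52 = 5.52.
With uncorrelated errors the cross-covariances are all true-score covariance, so they carry over unchanged; only the diagonal terms shrink to ρᵢσᵢ².
True-score variance = [0.60 + 0.80 + 0.89] + 2.52 = 2.29 + 2.52 = 4.81.
Reliability = 4.81 / 5.52 = 0.871.

0.871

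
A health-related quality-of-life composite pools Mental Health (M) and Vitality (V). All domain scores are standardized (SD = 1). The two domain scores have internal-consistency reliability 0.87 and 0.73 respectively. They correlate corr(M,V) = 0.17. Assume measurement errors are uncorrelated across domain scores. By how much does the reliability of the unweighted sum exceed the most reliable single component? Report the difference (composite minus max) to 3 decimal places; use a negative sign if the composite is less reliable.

Var(sum) = 2 + 0.34 = 2.34; true-score variance = 1.6 + 0.34 = 1.94; composite reliability = 0.8291.
Max component reliability = 0.8700.
Difference = 0.8291 − 0.8700 = -0.041.

-0.041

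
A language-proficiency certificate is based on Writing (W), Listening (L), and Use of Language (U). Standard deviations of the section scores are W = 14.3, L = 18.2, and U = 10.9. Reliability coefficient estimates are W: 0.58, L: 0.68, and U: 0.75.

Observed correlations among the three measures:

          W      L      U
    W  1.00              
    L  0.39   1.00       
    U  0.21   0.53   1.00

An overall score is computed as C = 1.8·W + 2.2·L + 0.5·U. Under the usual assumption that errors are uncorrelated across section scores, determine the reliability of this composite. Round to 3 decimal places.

0.764

Var(C) = 1.8²·14.3² + 2.2²·18.2² + 0.5²·10.9² + 2·[3.96·14.3·18.2·0.39 + 0.9·14.3·10.9·0.21 + 1.1·18.2·10.9·0.53] = 2295.45 + 1094.12 = 3389.57.
Under uncorrelated errors the observed covariances equal the true-score covariances, so only the own-variance terms attenuate.
True-score variance = [1.8²·14.3²·0.58 + 2.2²·18.2²·0.68 + 0.5²·10.9²·0.75] + 1094.12 = 1496.73 + 1094.12 = 2590.85.
Reliability = 2590.85 / 3389.57 = 0.764.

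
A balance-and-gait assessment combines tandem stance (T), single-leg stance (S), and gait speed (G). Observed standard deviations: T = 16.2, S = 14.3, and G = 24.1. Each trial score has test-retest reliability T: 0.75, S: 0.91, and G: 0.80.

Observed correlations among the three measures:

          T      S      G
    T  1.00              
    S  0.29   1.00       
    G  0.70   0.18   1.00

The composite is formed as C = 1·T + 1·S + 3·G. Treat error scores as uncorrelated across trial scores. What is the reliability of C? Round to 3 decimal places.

Var(C) = 16.2² + 14.3² + 3²·24.1² + 2·[16.2·14.3·0.29 + 3·16.2·24.1·0.70 + 3·14.3·24.1·0.18] = 5694.22 + 2146.33 = 7840.55.
Because errors are independent across components, Cov(Tᵢ,Tⱼ) = Cov(Xᵢ,Xⱼ); the off-diagonal part of the true-score variance is the same as above.
True-score variance = [16.2²·0.75 + 14.3²·0.91 + 3²·24.1²·0.80] + 2146.33 = 4564.75 + 2146.33 = 6711.08.
Reliability = 6711.08 / 7840.55 = 0.856.

0.856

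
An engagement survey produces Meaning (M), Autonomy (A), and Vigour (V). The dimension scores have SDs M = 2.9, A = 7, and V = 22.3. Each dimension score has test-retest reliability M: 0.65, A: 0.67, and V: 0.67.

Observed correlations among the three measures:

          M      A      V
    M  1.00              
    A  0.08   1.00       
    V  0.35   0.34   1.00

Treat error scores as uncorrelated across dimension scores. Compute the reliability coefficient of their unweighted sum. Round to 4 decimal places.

Var(M+A+V) = 2.9² + 7² + 22.3² + 2·[2.9·7·0.08 + 2.9·22.3·0.35 + 7·22.3·0.34] = 554.7 + 154.665 = 709.365.
Under uncorrelated errors the observed covariances equal the true-score covariances, so only the own-variance terms attenuate.
True-score variance = [2.9²·0.65 + 7²·0.67 + 22.3²·0.67] + 154.665 = 371.481 + 154.665 = 526.146.
Reliability = 526.146 / 709.365 = 0.7417.

0.7417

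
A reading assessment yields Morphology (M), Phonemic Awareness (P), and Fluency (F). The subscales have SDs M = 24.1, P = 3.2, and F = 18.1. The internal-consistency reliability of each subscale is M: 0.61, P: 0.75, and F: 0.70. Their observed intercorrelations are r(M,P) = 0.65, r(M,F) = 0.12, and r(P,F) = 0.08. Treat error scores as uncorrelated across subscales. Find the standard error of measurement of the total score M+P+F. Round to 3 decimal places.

18.093

Var(total) = 918.66 + 214.214 = 1132.87.
True-score variance = 591.301 + 214.214 = 805.515, so reliability = 0.7110.
Error variance = 1132.87 − 805.515 = 327.359; SEM = √327.359 = 18.093.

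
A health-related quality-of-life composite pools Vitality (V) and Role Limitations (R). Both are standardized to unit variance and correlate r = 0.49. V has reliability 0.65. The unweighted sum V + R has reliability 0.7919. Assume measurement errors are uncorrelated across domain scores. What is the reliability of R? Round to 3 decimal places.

0.730

Var(V+R) = 2 + 2·0.49 = 2.980.
True-score variance = ρ_V + ρ_R + 2·0.49, so 0.7919 = (0.65 + ρ_R + 0.98) / 2.980.
ρ_R = 0.7919·2.980 − 0.65 − 0.98 = 0.730.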